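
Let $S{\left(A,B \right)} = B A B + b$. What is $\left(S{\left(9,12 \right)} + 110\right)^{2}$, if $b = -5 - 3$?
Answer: $1954404$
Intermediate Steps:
$b = -8$ ($b = -5 - 3 = -8$)
$S{\left(A,B \right)} = -8 + A B^{2}$ ($S{\left(A,B \right)} = B A B - 8 = A B B - 8 = A B^{2} - 8 = -8 + A B^{2}$)
$\left(S{\left(9,12 \right)} + 110\right)^{2} = \left(\left(-8 + 9 \cdot 12^{2}\right) + 110\right)^{2} = \left(\left(-8 + 9 \cdot 144\right) + 110\right)^{2} = \left(\left(-8 + 1296\right) + 110\right)^{2} = \left(1288 + 110\right)^{2} = 1398^{2} = 1954404$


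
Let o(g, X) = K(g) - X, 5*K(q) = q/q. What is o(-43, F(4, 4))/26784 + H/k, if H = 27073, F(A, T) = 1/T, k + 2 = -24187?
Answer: -4834162943/4319187840 ≈ -1.1192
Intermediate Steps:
k = -24189 (k = -2 - 24187 = -24189)
K(q) = ⅕ (K(q) = (q/q)/5 = (⅕)*1 = ⅕)
o(g, X) = ⅕ - X
o(-43, F(4, 4))/26784 + H/k = (⅕ - 1/4)/26784 + 27073/(-24189) = (⅕ - 1*¼)*(1/26784) + 27073*(-1/24189) = (⅕ - ¼)*(1/26784) - 27073/24189 = -1/20*1/26784 - 27073/24189 = -1/535680 - 27073/24189 = -4834162943/4319187840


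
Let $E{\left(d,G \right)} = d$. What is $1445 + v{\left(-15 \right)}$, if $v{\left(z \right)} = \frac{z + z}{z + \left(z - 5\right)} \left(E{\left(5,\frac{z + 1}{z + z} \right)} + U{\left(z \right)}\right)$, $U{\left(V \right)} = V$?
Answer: $\frac{10055}{7} \approx 1436.4$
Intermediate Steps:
$v{\left(z \right)} = \frac{2 z \left(5 + z\right)}{-5 + 2 z}$ ($v{\left(z \right)} = \frac{z + z}{z + \left(z - 5\right)} \left(5 + z\right) = \frac{2 z}{z + \left(z - 5\right)} \left(5 + z\right) = \frac{2 z}{z + \left(-5 + z\right)} \left(5 + z\right) = \frac{2 z}{-5 + 2 z} \left(5 + z\right) = \frac{2 z \left(5 + z\right)}{-5 + 2 z}$)
$1445 + v{\left(-15 \right)} = 1445 + 2 \left(-15\right) \frac{1}{-5 + 2 \left(-15\right)} \left(5 - 15\right) = 1445 + 2 \left(-15\right) \frac{1}{-5 - 30} \left(-10\right) = 1445 + 2 \left(-15\right) \frac{1}{-35} \left(-10\right) = 1445 + 2 \left(-15\right) \left(- \frac{1}{35}\right) \left(-10\right) = 1445 - \frac{60}{7} = \frac{10055}{7}$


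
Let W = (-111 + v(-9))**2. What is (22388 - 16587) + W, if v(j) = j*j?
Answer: 6701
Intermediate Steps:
v(j) = j**2
W = 900 (W = (-111 + (-9)**2)**2 = (-111 + 81)**2 = (-30)**2 = 900)
(22388 - 16587) + W = (22388 - 16587) + 900 = 5801 + 900 = 6701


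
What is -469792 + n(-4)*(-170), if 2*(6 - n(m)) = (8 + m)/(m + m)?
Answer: -941709/2 ≈ -4.7085e+5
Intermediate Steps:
n(m) = 6 - (8 + m)/(4*m) (n(m) = 6 - (8 + m)/(2*(m + m)) = 6 - (8 + m)/(2*(2*m)) = 6 - (8 + m)*1/(2*m)/2 = 6 - (8 + m)/(4*m))
-469792 + n(-4)*(-170) = -469792 + (23/4 - 2/(-4))*(-170) = -469792 + (23/4 - 2*(-¼))*(-170) = -469792 + (23/4 + ½)*(-170) = -469792 + (25/4)*(-170) = -469792 - 2125/2 = -941709/2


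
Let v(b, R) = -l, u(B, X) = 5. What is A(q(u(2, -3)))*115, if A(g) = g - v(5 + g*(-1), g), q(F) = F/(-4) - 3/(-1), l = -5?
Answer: -1495/4 ≈ -373.75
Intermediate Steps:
q(F) = 3 - F/4 (q(F) = F*(-1/4) - 3*(-1) = -F/4 + 3 = 3 - F/4)
v(b, R) = 5 (v(b, R) = -1*(-5) = 5)
A(g) = -5 + g (A(g) = g - 1*5 = g - 5 = -5 + g)
A(q(u(2, -3)))*115 = (-5 + (3 - 1/4*5))*115 = (-5 + (3 - 5/4))*115 = (-5 + 7/4)*115 = -13/4*115 = -1495/4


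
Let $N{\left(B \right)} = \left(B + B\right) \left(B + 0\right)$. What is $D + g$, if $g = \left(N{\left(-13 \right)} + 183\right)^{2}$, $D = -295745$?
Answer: $-24304$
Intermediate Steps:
$N{\left(B \right)} = 2 B^{2}$ ($N{\left(B \right)} = 2 B B = 2 B^{2}$)
$g = 271441$ ($g = \left(2 \left(-13\right)^{2} + 183\right)^{2} = \left(2 \cdot 169 + 183\right)^{2} = \left(338 + 183\right)^{2} = 521^{2} = 271441$)
$D + g = -295745 + 271441 = -24304$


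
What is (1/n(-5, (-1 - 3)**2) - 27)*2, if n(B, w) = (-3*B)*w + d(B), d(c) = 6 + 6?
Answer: -6803/126 ≈ -53.992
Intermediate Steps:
d(c) = 12
n(B, w) = 12 - 3*B*w (n(B, w) = (-3*B)*w + 12 = -3*B*w + 12 = 12 - 3*B*w)
(1/n(-5, (-1 - 3)**2) - 27)*2 = (1/(12 - 3*(-5)*(-1 - 3)**2) - 27)*2 = (1/(12 - 3*(-5)*(-4)**2) - 27)*2 = (1/(12 - 3*(-5)*16) - 27)*2 = (1/(12 + 240) - 27)*2 = (1/252 - 27)*2 = -6803/252*2 = -6803/126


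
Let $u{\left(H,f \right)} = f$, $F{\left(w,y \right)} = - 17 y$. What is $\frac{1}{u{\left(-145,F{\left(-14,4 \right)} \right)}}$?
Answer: $- \frac{1}{68} \approx -0.014706$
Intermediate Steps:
$\frac{1}{u{\left(-145,F{\left(-14,4 \right)} \right)}} = \frac{1}{\left(-17\right) 4} = \frac{1}{-68} = - \frac{1}{68}$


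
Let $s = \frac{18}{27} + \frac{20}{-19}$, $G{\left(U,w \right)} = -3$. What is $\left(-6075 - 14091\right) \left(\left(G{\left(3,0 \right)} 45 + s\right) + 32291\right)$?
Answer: $- \frac{12320552140}{19} \approx -6.4845 \cdot 10^{8}$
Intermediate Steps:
$s = - \frac{22}{57}$ ($s = 18 \cdot \frac{1}{27} + 20 \left(- \frac{1}{19}\right) = \frac{2}{3} - \frac{20}{19} = - \frac{22}{57} \approx -0.38596$)
$\left(-6075 - 14091\right) \left(\left(G{\left(3,0 \right)} 45 + s\right) + 32291\right) = \left(-6075 - 14091\right) \left(\left(\left(-3\right) 45 - \frac{22}{57}\right) + 32291\right) = - 20166 \left(\left(-135 - \frac{22}{57}\right) + 32291\right) = - 20166 \left(- \frac{7717}{57} + 32291\right) = \left(-20166\right) \frac{1832870}{57} = - \frac{12320552140}{19}$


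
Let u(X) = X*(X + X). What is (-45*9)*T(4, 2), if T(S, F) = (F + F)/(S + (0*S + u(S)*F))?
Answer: -405/17 ≈ -23.824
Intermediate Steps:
u(X) = 2*X**2 (u(X) = X*(2*X) = 2*X**2)
T(S, F) = 2*F/(S + 2*F*S**2) (T(S, F) = (F + F)/(S + (0*S + (2*S**2)*F)) = (2*F)/(S + (0 + 2*F*S**2)) = (2*F)/(S + 2*F*S**2) = 2*F/(S + 2*F*S**2))
(-45*9)*T(4, 2) = (-45*9)*(2*2/(4*(1 + 2*2*4))) = -810*2/(4*(1 + 16)) = -810*2/(4*17) = -405*1/17 = -405/17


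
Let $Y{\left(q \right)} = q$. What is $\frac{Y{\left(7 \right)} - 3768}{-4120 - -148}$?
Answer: $\frac{3761}{3972} \approx 0.94688$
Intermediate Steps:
$\frac{Y{\left(7 \right)} - 3768}{-4120 - -148} = \frac{7 - 3768}{-4120 - -148} = - \frac{3761}{-4120 + \left(-17 + 165\right)} = - \frac{3761}{-4120 + 148} = - \frac{3761}{-3972} = \left(-3761\right) \left(- \frac{1}{3972}\right) = \frac{3761}{3972}$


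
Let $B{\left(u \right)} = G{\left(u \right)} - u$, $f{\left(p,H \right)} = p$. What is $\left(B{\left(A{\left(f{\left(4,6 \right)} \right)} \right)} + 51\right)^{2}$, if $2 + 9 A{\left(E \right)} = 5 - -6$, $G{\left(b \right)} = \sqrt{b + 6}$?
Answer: $\left(50 + \sqrt{7}\right)^{2} \approx 2771.6$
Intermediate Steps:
$G{\left(b \right)} = \sqrt{6 + b}$
$A{\left(E \right)} = 1$ ($A{\left(E \right)} = - \frac{2}{9} + \frac{5 - -6}{9} = - \frac{2}{9} + \frac{5 + 6}{9} = - \frac{2}{9} + \frac{1}{9} \cdot 11 = - \frac{2}{9} + \frac{11}{9} = 1$)
$B{\left(u \right)} = \sqrt{6 + u} - u$
$\left(B{\left(A{\left(f{\left(4,6 \right)} \right)} \right)} + 51\right)^{2} = \left(\left(\sqrt{6 + 1} - 1\right) + 51\right)^{2} = \left(\left(\sqrt{7} - 1\right) + 51\right)^{2} = \left(\left(-1 + \sqrt{7}\right) + 51\right)^{2} = \left(50 + \sqrt{7}\right)^{2}$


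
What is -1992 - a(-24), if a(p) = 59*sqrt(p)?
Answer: -1992 - 118*I*sqrt(6) ≈ -1992.0 - 289.04*I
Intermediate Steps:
-1992 - a(-24) = -1992 - 59*sqrt(-24) = -1992 - 59*2*I*sqrt(6) = -1992 - 118*I*sqrt(6)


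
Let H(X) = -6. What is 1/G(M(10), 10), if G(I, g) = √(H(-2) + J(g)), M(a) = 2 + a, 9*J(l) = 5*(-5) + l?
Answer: -I*√69/23 ≈ -0.36116*I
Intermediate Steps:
J(l) = -25/9 + l/9 (J(l) = (5*(-5) + l)/9 = (-25 + l)/9 = -25/9 + l/9)
G(I, g) = √(-79/9 + g/9) (G(I, g) = √(-6 + (-25/9 + g/9)) = √(-79/9 + g/9))
1/G(M(10), 10) = 1/(√(-79 + 10)/3) = 1/(√(-69)/3) = 1/((I*√69)/3) = 1/(I*√69/3) = -I*√69/23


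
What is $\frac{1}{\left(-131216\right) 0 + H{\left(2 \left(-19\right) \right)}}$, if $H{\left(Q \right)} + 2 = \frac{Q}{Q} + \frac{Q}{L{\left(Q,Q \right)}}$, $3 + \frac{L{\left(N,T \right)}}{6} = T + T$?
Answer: $- \frac{237}{218} \approx -1.0872$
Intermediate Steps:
$L{\left(N,T \right)} = -18 + 12 T$ ($L{\left(N,T \right)} = -18 + 6 \left(T + T\right) = -18 + 6 \cdot 2 T = -18 + 12 T$)
$H{\left(Q \right)} = -1 + \frac{Q}{-18 + 12 Q}$ ($H{\left(Q \right)} = -2 + \left(\frac{Q}{Q} + \frac{Q}{-18 + 12 Q}\right) = -2 + \left(1 + \frac{Q}{-18 + 12 Q}\right) = -1 + \frac{Q}{-18 + 12 Q}$)
$\frac{1}{\left(-131216\right) 0 + H{\left(2 \left(-19\right) \right)}} = \frac{1}{\left(-131216\right) 0 + \frac{18 - 11 \cdot 2 \left(-19\right)}{6 \left(-3 + 2 \cdot 2 \left(-19\right)\right)}} = \frac{1}{0 + \frac{18 - -418}{6 \left(-3 + 2 \left(-38\right)\right)}} = \frac{1}{0 + \frac{18 + 418}{6 \left(-3 - 76\right)}} = \frac{1}{0 + \frac{1}{6} \frac{1}{-79} \cdot 436} = \frac{1}{0 + \frac{1}{6} \left(- \frac{1}{79}\right) 436} = \frac{1}{0 - \frac{218}{237}} = \frac{1}{- \frac{218}{237}} = - \frac{237}{218}$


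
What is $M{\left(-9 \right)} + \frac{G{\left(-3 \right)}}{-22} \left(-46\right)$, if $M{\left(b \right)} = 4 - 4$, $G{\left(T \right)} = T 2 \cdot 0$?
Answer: $0$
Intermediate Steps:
$G{\left(T \right)} = 0$ ($G{\left(T \right)} = 2 T 0 = 0$)
$M{\left(b \right)} = 0$ ($M{\left(b \right)} = 4 - 4 = 0$)
$M{\left(-9 \right)} + \frac{G{\left(-3 \right)}}{-22} \left(-46\right) = 0 + \frac{0}{-22} \left(-46\right) = 0 + 0 \left(- \frac{1}{22}\right) \left(-46\right) = 0 + 0 \left(-46\right) = 0 + 0 = 0$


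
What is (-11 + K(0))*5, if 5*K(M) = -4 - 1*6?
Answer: -65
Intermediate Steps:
K(M) = -2 (K(M) = (-4 - 1*6)/5 = (-4 - 6)/5 = (⅕)*(-10) = -2)
(-11 + K(0))*5 = (-11 - 2)*5 = -13*5 = -65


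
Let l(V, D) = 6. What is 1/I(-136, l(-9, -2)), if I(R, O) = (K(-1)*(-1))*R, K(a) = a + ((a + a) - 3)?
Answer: -1/816 ≈ -0.0012255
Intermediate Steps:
K(a) = -3 + 3*a (K(a) = a + (2*a - 3) = a + (-3 + 2*a) = -3 + 3*a)
I(R, O) = 6*R (I(R, O) = ((-3 + 3*(-1))*(-1))*R = ((-3 - 3)*(-1))*R = (-6*(-1))*R = 6*R)
1/I(-136, l(-9, -2)) = 1/(6*(-136)) = 1/(-816) = -1/816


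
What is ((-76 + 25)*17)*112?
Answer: -97104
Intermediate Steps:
((-76 + 25)*17)*112 = -51*17*112 = -867*112 = -97104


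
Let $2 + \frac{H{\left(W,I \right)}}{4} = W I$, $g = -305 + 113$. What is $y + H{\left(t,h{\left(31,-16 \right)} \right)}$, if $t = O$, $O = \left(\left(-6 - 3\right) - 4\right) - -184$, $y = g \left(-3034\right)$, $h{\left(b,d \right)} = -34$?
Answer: $559264$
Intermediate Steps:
$g = -192$
$y = 582528$ ($y = \left(-192\right) \left(-3034\right) = 582528$)
$O = 171$ ($O = \left(-9 - 4\right) + 184 = -13 + 184 = 171$)
$t = 171$
$H{\left(W,I \right)} = -8 + 4 I W$ ($H{\left(W,I \right)} = -8 + 4 W I = -8 + 4 I W$)
$y + H{\left(t,h{\left(31,-16 \right)} \right)} = 582528 + \left(-8 + 4 \left(-34\right) 171\right) = 582528 - 23264 = 559264$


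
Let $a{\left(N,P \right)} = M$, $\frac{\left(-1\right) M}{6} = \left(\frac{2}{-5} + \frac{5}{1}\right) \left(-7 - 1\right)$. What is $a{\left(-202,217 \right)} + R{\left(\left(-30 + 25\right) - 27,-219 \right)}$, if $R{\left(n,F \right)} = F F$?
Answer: $\frac{240909}{5} \approx 48182.0$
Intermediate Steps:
$M = \frac{1104}{5}$ ($M = - 6 \left(\frac{2}{-5} + \frac{5}{1}\right) \left(-7 - 1\right) = - 6 \left(2 \left(- \frac{1}{5}\right) + 5 \cdot 1\right) \left(-8\right) = - 6 \left(- \frac{2}{5} + 5\right) \left(-8\right) = - 6 \cdot \frac{23}{5} \left(-8\right) = \left(-6\right) \left(- \frac{184}{5}\right) = \frac{1104}{5} \approx 220.8$)
$a{\left(N,P \right)} = \frac{1104}{5}$
$R{\left(n,F \right)} = F^{2}$
$a{\left(-202,217 \right)} + R{\left(\left(-30 + 25\right) - 27,-219 \right)} = \frac{1104}{5} + \left(-219\right)^{2} = \frac{1104}{5} + 47961 = \frac{240909}{5}$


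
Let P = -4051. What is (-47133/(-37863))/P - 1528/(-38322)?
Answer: 12920167391/326552434677 ≈ 0.039565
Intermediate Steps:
(-47133/(-37863))/P - 1528/(-38322) = -47133/(-37863)/(-4051) - 1528/(-38322) = -47133*(-1/37863)*(-1/4051) - 1528*(-1/38322) = (5237/4207)*(-1/4051) + 764/19161 = -5237/17042557 + 764/19161 = 12920167391/326552434677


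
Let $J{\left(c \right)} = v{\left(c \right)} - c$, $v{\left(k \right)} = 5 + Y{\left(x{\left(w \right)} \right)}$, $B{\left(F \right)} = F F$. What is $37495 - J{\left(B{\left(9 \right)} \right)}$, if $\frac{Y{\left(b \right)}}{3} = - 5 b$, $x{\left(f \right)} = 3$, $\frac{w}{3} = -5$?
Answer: $37616$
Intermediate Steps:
$w = -15$ ($w = 3 \left(-5\right) = -15$)
$B{\left(F \right)} = F^{2}$
$Y{\left(b \right)} = - 15 b$ ($Y{\left(b \right)} = 3 \left(- 5 b\right) = - 15 b$)
$v{\left(k \right)} = -40$ ($v{\left(k \right)} = 5 - 45 = -40$)
$J{\left(c \right)} = -40 - c$
$37495 - J{\left(B{\left(9 \right)} \right)} = 37495 - \left(-40 - 9^{2}\right) = 37495 - \left(-40 - 81\right) = 37495 - -121 = 37495 + 121 = 37616$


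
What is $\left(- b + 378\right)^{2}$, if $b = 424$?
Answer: $2116$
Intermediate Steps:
$\left(- b + 378\right)^{2} = \left(\left(-1\right) 424 + 378\right)^{2} = \left(-424 + 378\right)^{2} = \left(-46\right)^{2} = 2116$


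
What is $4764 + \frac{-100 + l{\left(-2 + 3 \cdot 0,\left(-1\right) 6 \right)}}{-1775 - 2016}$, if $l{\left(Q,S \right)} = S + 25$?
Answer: $\frac{18060405}{3791} \approx 4764.0$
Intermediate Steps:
$l{\left(Q,S \right)} = 25 + S$
$4764 + \frac{-100 + l{\left(-2 + 3 \cdot 0,\left(-1\right) 6 \right)}}{-1775 - 2016} = 4764 + \frac{-100 + \left(25 - 6\right)}{-1775 - 2016} = 4764 + \frac{-100 + \left(25 - 6\right)}{-3791} = 4764 + \left(-100 + 19\right) \left(- \frac{1}{3791}\right) = 4764 - - \frac{81}{3791} = 4764 + \frac{81}{3791} = \frac{18060405}{3791}$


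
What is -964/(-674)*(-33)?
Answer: -15906/337 ≈ -47.199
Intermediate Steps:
-964/(-674)*(-33) = -964*(-1/674)*(-33) = (482/337)*(-33) = -15906/337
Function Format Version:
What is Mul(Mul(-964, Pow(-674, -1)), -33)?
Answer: Rational(-15906, 337) ≈ -47.199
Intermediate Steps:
Mul(Mul(-964, Pow(-674, -1)), -33) = Mul(Mul(-964, Rational(-1, 674)), -33) = Mul(Rational(482, 337), -33) = Rational(-15906, 337)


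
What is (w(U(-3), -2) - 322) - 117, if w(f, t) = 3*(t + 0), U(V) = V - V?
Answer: -445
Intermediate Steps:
U(V) = 0
w(f, t) = 3*t
(w(U(-3), -2) - 322) - 117 = (3*(-2) - 322) - 117 = (-6 - 322) - 117 = -328 - 117 = -445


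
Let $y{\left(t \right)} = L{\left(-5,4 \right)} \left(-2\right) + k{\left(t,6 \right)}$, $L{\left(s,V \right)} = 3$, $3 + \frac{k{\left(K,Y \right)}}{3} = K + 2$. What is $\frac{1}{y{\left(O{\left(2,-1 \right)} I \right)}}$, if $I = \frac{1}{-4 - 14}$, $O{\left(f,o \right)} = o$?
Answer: $- \frac{6}{53} \approx -0.11321$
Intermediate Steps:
$k{\left(K,Y \right)} = -3 + 3 K$ ($k{\left(K,Y \right)} = -9 + 3 \left(K + 2\right) = -9 + 3 \left(2 + K\right) = -9 + \left(6 + 3 K\right) = -3 + 3 K$)
$I = - \frac{1}{18}$ ($I = \frac{1}{-18} = - \frac{1}{18} \approx -0.055556$)
$y{\left(t \right)} = -9 + 3 t$ ($y{\left(t \right)} = 3 \left(-2\right) + \left(-3 + 3 t\right) = -6 + \left(-3 + 3 t\right) = -9 + 3 t$)
$\frac{1}{y{\left(O{\left(2,-1 \right)} I \right)}} = \frac{1}{-9 + 3 \left(\left(-1\right) \left(- \frac{1}{18}\right)\right)} = \frac{1}{-9 + 3 \cdot \frac{1}{18}} = \frac{1}{-9 + \frac{1}{6}} = \frac{1}{- \frac{53}{6}} = - \frac{6}{53}$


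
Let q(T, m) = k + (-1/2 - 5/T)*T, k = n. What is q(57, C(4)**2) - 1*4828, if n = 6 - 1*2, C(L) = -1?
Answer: -9715/2 ≈ -4857.5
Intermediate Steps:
n = 4 (n = 6 - 2 = 4)
k = 4
q(T, m) = 4 + T*(-1/2 - 5/T) (q(T, m) = 4 + (-1/2 - 5/T)*T = 4 + T*(-1/2 - 5/T))
q(57, C(4)**2) - 1*4828 = (-1 - 1/2*57) - 1*4828 = (-1 - 57/2) - 4828 = -59/2 - 4828 = -9715/2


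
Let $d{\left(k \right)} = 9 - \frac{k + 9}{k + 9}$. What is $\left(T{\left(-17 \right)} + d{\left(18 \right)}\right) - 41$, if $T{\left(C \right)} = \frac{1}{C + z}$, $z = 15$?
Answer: $- \frac{67}{2} \approx -33.5$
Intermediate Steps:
$T{\left(C \right)} = \frac{1}{15 + C}$ ($T{\left(C \right)} = \frac{1}{C + 15} = \frac{1}{15 + C}$)
$d{\left(k \right)} = 8$ ($d{\left(k \right)} = 9 - \frac{9 + k}{9 + k} = 9 - 1 = 8$)
$\left(T{\left(-17 \right)} + d{\left(18 \right)}\right) - 41 = \left(\frac{1}{15 - 17} + 8\right) - 41 = \left(\frac{1}{-2} + 8\right) + \left(-44 + 3\right) = \left(- \frac{1}{2} + 8\right) - 41 = \frac{15}{2} - 41 = - \frac{67}{2}$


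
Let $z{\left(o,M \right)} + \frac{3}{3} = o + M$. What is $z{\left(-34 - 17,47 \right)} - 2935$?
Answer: $-2940$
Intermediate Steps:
$z{\left(o,M \right)} = -1 + M + o$ ($z{\left(o,M \right)} = -1 + \left(o + M\right) = -1 + \left(M + o\right) = -1 + M + o$)
$z{\left(-34 - 17,47 \right)} - 2935 = \left(-1 + 47 - 51\right) - 2935 = -5 - 2935 = -2940$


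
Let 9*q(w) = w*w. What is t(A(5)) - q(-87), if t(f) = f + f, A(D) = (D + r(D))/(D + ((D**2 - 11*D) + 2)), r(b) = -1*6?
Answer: -19341/23 ≈ -840.91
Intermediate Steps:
r(b) = -6
q(w) = w**2/9 (q(w) = (w*w)/9 = w**2/9)
A(D) = (-6 + D)/(2 + D**2 - 10*D) (A(D) = (D - 6)/(D + ((D**2 - 11*D) + 2)) = (-6 + D)/(D + (2 + D**2 - 11*D)) = (-6 + D)/(2 + D**2 - 10*D))
t(f) = 2*f
t(A(5)) - q(-87) = 2*((-6 + 5)/(2 + 5**2 - 10*5)) - (-87)**2/9 = 2*(-1/(2 + 25 - 50)) - 7569/9 = 2*(-1/(-23)) - 1*841 = 2*(-1/23*(-1)) - 841 = 2*(1/23) - 841 = 2/23 - 841 = -19341/23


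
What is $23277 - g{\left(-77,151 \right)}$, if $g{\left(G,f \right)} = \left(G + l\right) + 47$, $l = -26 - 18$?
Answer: $23351$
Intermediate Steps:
$l = -44$
$g{\left(G,f \right)} = 3 + G$ ($g{\left(G,f \right)} = \left(G - 44\right) + 47 = \left(-44 + G\right) + 47 = 3 + G$)
$23277 - g{\left(-77,151 \right)} = 23277 - \left(3 - 77\right) = 23277 - -74 = 23277 + 74 = 23351$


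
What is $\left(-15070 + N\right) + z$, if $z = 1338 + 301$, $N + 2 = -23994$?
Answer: $-37427$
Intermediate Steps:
$N = -23996$ ($N = -2 - 23994 = -23996$)
$z = 1639$
$\left(-15070 + N\right) + z = \left(-15070 - 23996\right) + 1639 = -39066 + 1639 = -37427$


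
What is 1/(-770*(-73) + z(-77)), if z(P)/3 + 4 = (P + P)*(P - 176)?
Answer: 1/173084 ≈ 5.7775e-6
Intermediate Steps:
z(P) = -12 + 6*P*(-176 + P) (z(P) = -12 + 3*((P + P)*(P - 176)) = -12 + 3*((2*P)*(-176 + P)) = -12 + 3*(2*P*(-176 + P)) = -12 + 6*P*(-176 + P))
1/(-770*(-73) + z(-77)) = 1/(-770*(-73) + (-12 - 1056*(-77) + 6*(-77)²)) = 1/(56210 + (-12 + 81312 + 6*5929)) = 1/(56210 + (-12 + 81312 + 35574)) = 1/(56210 + 116874) = 1/173084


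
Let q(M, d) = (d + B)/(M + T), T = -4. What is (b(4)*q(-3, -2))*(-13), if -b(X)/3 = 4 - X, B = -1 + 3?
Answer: 0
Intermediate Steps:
B = 2
b(X) = -12 + 3*X (b(X) = -3*(4 - X) = -12 + 3*X)
q(M, d) = (2 + d)/(-4 + M) (q(M, d) = (d + 2)/(M - 4) = (2 + d)/(-4 + M))
(b(4)*q(-3, -2))*(-13) = ((-12 + 3*4)*((2 - 2)/(-4 - 3)))*(-13) = ((-12 + 12)*(0/(-7)))*(-13) = (0*(-⅐*0))*(-13) = (0*0)*(-13) = 0*(-13) = 0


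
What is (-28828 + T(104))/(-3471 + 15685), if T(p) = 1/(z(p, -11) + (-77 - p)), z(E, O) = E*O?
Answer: -38197101/16183550 ≈ -2.3602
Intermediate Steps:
T(p) = 1/(-77 - 12*p) (T(p) = 1/(p*(-11) + (-77 - p)) = 1/(-11*p + (-77 - p)) = 1/(-77 - 12*p))
(-28828 + T(104))/(-3471 + 15685) = (-28828 - 1/(77 + 12*104))/(-3471 + 15685) = (-28828 - 1/(77 + 1248))/12214 = (-28828 - 1/1325)*(1/12214) = -38197101/1325*1/12214 = -38197101/16183550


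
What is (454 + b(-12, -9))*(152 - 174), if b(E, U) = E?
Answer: -9724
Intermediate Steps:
(454 + b(-12, -9))*(152 - 174) = (454 - 12)*(152 - 174) = 442*(-22) = -9724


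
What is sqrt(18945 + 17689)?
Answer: sqrt(36634) ≈ 191.40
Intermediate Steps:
sqrt(18945 + 17689) = sqrt(36634)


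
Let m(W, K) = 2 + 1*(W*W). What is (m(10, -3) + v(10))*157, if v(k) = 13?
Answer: 18055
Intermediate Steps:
m(W, K) = 2 + W² (m(W, K) = 2 + 1*W² = 2 + W²)
(m(10, -3) + v(10))*157 = ((2 + 10²) + 13)*157 = ((2 + 100) + 13)*157 = (102 + 13)*157 = 115*157 = 18055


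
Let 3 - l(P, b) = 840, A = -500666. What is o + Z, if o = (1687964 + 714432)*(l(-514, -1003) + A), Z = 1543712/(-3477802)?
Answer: -2095043229195386244/1738901 ≈ -1.2048e+12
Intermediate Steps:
l(P, b) = -837 (l(P, b) = 3 - 1*840 = 3 - 840 = -837)
Z = -771856/1738901 (Z = 1543712*(-1/3477802) = -771856/1738901 ≈ -0.44388)
o = -1204808801188 (o = (1687964 + 714432)*(-837 - 500666) = 2402396*(-501503) = -1204808801188)
o + Z = -1204808801188 - 771856/1738901 = -2095043229195386244/1738901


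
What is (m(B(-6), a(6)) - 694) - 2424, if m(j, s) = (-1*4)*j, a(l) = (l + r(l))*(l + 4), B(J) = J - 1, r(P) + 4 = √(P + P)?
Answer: -3090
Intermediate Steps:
r(P) = -4 + √2*√P (r(P) = -4 + √(P + P) = -4 + √(2*P) = -4 + √2*√P)
B(J) = -1 + J
a(l) = (4 + l)*(-4 + l + √2*√l) (a(l) = (l + (-4 + √2*√l))*(l + 4) = (-4 + l + √2*√l)*(4 + l) = (4 + l)*(-4 + l + √2*√l))
m(j, s) = -4*j
(m(B(-6), a(6)) - 694) - 2424 = (-4*(-1 - 6) - 694) - 2424 = (-4*(-7) - 694) - 2424 = (28 - 694) - 2424 = -666 - 2424 = -3090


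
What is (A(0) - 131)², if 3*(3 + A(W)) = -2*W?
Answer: 17956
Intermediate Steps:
A(W) = -3 - 2*W/3 (A(W) = -3 + (-2*W)/3 = -3 - 2*W/3)
(A(0) - 131)² = ((-3 - ⅔*0) - 131)² = ((-3 + 0) - 131)² = (-3 - 131)² = (-134)² = 17956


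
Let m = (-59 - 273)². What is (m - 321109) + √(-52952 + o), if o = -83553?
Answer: -210885 + I*√136505 ≈ -2.1089e+5 + 369.47*I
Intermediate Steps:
m = 110224 (m = (-332)² = 110224)
(m - 321109) + √(-52952 + o) = (110224 - 321109) + √(-52952 - 83553) = -210885 + √(-136505) = -210885 + I*√136505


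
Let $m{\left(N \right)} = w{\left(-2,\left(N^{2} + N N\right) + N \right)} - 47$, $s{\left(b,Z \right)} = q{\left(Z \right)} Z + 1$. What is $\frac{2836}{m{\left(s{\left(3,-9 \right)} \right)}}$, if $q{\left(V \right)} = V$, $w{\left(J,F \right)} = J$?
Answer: $- \frac{2836}{49} \approx -57.878$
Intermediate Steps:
$s{\left(b,Z \right)} = 1 + Z^{2}$ ($s{\left(b,Z \right)} = Z Z + 1 = Z^{2} + 1 = 1 + Z^{2}$)
$m{\left(N \right)} = -49$ ($m{\left(N \right)} = -2 - 47 = -49$)
$\frac{2836}{m{\left(s{\left(3,-9 \right)} \right)}} = \frac{2836}{-49} = 2836 \left(- \frac{1}{49}\right) = - \frac{2836}{49}$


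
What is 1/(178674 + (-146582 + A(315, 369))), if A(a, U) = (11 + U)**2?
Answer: 1/176492 ≈ 5.6660e-6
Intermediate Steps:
1/(178674 + (-146582 + A(315, 369))) = 1/(178674 + (-146582 + (11 + 369)**2)) = 1/(178674 + (-146582 + 380**2)) = 1/(178674 + (-146582 + 144400)) = 1/(178674 - 2182) = 1/176492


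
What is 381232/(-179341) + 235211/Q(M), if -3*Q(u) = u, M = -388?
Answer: 126401009837/69584308 ≈ 1816.5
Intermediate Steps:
Q(u) = -u/3
381232/(-179341) + 235211/Q(M) = 381232/(-179341) + 235211/((-⅓*(-388))) = 381232*(-1/179341) + 235211/(388/3) = -381232/179341 + 235211*(3/388) = -381232/179341 + 705633/388 = 126401009837/69584308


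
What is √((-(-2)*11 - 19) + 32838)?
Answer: 3*√3649 ≈ 181.22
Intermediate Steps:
√((-(-2)*11 - 19) + 32838) = √((-1*(-22) - 19) + 32838) = √((22 - 19) + 32838) = √(3 + 32838) = √32841 = 3*√3649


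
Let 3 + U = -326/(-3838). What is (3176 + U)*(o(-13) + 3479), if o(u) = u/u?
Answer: 21190242000/1919 ≈ 1.1042e+7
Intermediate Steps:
o(u) = 1
U = -5594/1919 (U = -3 - 326/(-3838) = -3 - 326*(-1/3838) = -3 + 163/1919 = -5594/1919 ≈ -2.9151)
(3176 + U)*(o(-13) + 3479) = (3176 - 5594/1919)*(1 + 3479) = (6089150/1919)*3480 = 21190242000/1919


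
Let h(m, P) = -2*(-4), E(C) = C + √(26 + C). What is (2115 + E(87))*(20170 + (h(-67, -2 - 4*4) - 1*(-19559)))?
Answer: 87500874 + 39737*√113 ≈ 8.7923e+7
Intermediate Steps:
h(m, P) = 8
(2115 + E(87))*(20170 + (h(-67, -2 - 4*4) - 1*(-19559))) = (2115 + (87 + √(26 + 87)))*(20170 + (8 - 1*(-19559))) = (2115 + (87 + √113))*(20170 + (8 + 19559)) = (2202 + √113)*(20170 + 19567) = (2202 + √113)*39737 = 87500874 + 39737*√113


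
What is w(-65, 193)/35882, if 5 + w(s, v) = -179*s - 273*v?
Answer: -41059/35882 ≈ -1.1443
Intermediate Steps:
w(s, v) = -5 - 273*v - 179*s (w(s, v) = -5 + (-179*s - 273*v) = -5 + (-273*v - 179*s) = -5 - 273*v - 179*s)
w(-65, 193)/35882 = (-5 - 273*193 - 179*(-65))/35882 = (-5 - 52689 + 11635)*(1/35882) = -41059*1/35882 = -41059/35882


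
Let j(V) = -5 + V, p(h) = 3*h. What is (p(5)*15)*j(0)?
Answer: -1125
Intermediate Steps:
(p(5)*15)*j(0) = ((3*5)*15)*(-5 + 0) = (15*15)*(-5) = 225*(-5) = -1125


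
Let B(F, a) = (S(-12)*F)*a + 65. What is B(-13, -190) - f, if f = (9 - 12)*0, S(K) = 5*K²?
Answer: 1778465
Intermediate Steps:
B(F, a) = 65 + 720*F*a (B(F, a) = ((5*(-12)²)*F)*a + 65 = ((5*144)*F)*a + 65 = (720*F)*a + 65 = 720*F*a + 65 = 65 + 720*F*a)
f = 0 (f = -3*0 = 0)
B(-13, -190) - f = (65 + 720*(-13)*(-190)) - 1*0 = (65 + 1778400) + 0 = 1778465 + 0 = 1778465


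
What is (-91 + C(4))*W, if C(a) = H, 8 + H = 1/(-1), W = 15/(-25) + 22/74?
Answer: 1120/37 ≈ 30.270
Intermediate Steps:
W = -56/185 (W = 15*(-1/25) + 22*(1/74) = -3/5 + 11/37 = -56/185 ≈ -0.30270)
H = -9 (H = -8 + 1/(-1) = -8 - 1 = -9)
C(a) = -9
(-91 + C(4))*W = (-91 - 9)*(-56/185) = -100*(-56/185) = 1120/37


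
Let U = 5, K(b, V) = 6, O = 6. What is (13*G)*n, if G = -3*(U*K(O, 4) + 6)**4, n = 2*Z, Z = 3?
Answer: -393030144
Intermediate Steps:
n = 6 (n = 2*3 = 6)
G = -5038848 (G = -3*(5*6 + 6)**4 = -3*(30 + 6)**4 = -3*36**4 = -3*1679616 = -5038848)
(13*G)*n = (13*(-5038848))*6 = -65505024*6 = -393030144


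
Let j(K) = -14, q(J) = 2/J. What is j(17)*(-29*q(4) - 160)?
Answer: 2443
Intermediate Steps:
j(17)*(-29*q(4) - 160) = -14*(-58/4 - 160) = -14*(-29*½ - 160) = -14*(-29/2 - 160) = -14*(-349/2) = 2443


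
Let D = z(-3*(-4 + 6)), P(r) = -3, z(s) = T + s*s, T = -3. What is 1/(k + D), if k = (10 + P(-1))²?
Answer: 1/82 ≈ 0.012195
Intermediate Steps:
z(s) = -3 + s² (z(s) = -3 + s*s = -3 + s²)
k = 49 (k = (10 - 3)² = 7² = 49)
D = 33 (D = -3 + (-3*(-4 + 6))² = -3 + (-3*2)² = -3 + (-6)² = -3 + 36 = 33)
1/(k + D) = 1/(49 + 33) = 1/82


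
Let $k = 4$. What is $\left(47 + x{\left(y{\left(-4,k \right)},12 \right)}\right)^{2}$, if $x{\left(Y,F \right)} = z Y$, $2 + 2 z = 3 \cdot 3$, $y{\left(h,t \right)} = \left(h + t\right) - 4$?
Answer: $1089$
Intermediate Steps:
$y{\left(h,t \right)} = -4 + h + t$
$z = \frac{7}{2}$ ($z = -1 + \frac{3 \cdot 3}{2} = -1 + \frac{1}{2} \cdot 9 = -1 + \frac{9}{2} = \frac{7}{2} \approx 3.5$)
$x{\left(Y,F \right)} = \frac{7 Y}{2}$
$\left(47 + x{\left(y{\left(-4,k \right)},12 \right)}\right)^{2} = \left(47 + \frac{7 \left(-4 - 4 + 4\right)}{2}\right)^{2} = \left(47 + \frac{7}{2} \left(-4\right)\right)^{2} = \left(47 - 14\right)^{2} = 33^{2} = 1089$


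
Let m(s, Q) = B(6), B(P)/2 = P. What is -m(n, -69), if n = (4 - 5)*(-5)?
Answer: -12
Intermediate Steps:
B(P) = 2*P
n = 5 (n = -1*(-5) = 5)
m(s, Q) = 12 (m(s, Q) = 2*6 = 12)
-m(n, -69) = -1*12 = -12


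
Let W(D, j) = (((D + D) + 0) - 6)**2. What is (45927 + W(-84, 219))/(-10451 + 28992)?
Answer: 76203/18541 ≈ 4.1100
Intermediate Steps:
W(D, j) = (-6 + 2*D)**2 (W(D, j) = ((2*D + 0) - 6)**2 = (2*D - 6)**2 = (-6 + 2*D)**2)
(45927 + W(-84, 219))/(-10451 + 28992) = (45927 + 4*(-3 - 84)**2)/(-10451 + 28992) = (45927 + 4*(-87)**2)/18541 = (45927 + 4*7569)*(1/18541) = (45927 + 30276)*(1/18541) = 76203*(1/18541) = 76203/18541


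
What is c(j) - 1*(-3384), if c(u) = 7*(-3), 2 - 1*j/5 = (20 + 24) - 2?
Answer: 3363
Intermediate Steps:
j = -200 (j = 10 - 5*((20 + 24) - 2) = 10 - 5*(44 - 2) = 10 - 5*42 = 10 - 210 = -200)
c(u) = -21
c(j) - 1*(-3384) = -21 - 1*(-3384) = -21 + 3384 = 3363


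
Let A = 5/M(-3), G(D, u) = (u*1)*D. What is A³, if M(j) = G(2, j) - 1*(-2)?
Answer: -125/64 ≈ -1.9531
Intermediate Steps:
G(D, u) = D*u (G(D, u) = u*D = D*u)
M(j) = 2 + 2*j (M(j) = 2*j - 1*(-2) = 2*j + 2 = 2 + 2*j)
A = -5/4 (A = 5/(2 + 2*(-3)) = 5/(2 - 6) = 5/(-4) = 5*(-¼) = -5/4 ≈ -1.2500)
A³ = (-5/4)³ = -125/64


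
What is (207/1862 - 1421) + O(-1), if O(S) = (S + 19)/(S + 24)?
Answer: -60817469/42826 ≈ -1420.1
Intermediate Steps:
O(S) = (19 + S)/(24 + S)
(207/1862 - 1421) + O(-1) = (207/1862 - 1421) + (19 - 1)/(24 - 1) = (207*(1/1862) - 1421) + 18/23 = (207/1862 - 1421) + (1/23)*18 = -2645695/1862 + 18/23 = -60817469/42826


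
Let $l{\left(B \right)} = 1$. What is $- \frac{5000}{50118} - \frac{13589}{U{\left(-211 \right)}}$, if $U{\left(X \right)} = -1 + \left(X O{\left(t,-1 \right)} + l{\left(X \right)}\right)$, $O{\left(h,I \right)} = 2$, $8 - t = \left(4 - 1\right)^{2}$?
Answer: $\frac{339471751}{10574898} \approx 32.102$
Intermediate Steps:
$t = -1$ ($t = 8 - \left(4 - 1\right)^{2} = 8 - 3^{2} = 8 - 9 = -1$)
$U{\left(X \right)} = 2 X$ ($U{\left(X \right)} = -1 + \left(X 2 + 1\right) = -1 + \left(2 X + 1\right) = -1 + \left(1 + 2 X\right) = 2 X$)
$- \frac{5000}{50118} - \frac{13589}{U{\left(-211 \right)}} = - \frac{5000}{50118} - \frac{13589}{2 \left(-211\right)} = \left(-5000\right) \frac{1}{50118} - \frac{13589}{-422} = - \frac{2500}{25059} - - \frac{13589}{422} = - \frac{2500}{25059} + \frac{13589}{422} = \frac{339471751}{10574898}$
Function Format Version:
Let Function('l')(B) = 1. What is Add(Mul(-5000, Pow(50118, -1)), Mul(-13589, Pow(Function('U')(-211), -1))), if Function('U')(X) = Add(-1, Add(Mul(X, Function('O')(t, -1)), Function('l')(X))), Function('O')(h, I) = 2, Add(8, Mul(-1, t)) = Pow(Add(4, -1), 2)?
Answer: Rational(339471751, 10574898) ≈ 32.102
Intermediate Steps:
t = -1 (t = Add(8, Mul(-1, Pow(Add(4, -1), 2))) = Add(8, Mul(-1, Pow(3, 2))) = Add(8, Mul(-1, 9)) = Add(8, -9) = -1)
Function('U')(X) = Mul(2, X) (Function('U')(X) = Add(-1, Add(Mul(X, 2), 1)) = Add(-1, Add(Mul(2, X), 1)) = Add(-1, Add(1, Mul(2, X))) = Mul(2, X))
Add(Mul(-5000, Pow(50118, -1)), Mul(-13589, Pow(Function('U')(-211), -1))) = Add(Mul(-5000, Pow(50118, -1)), Mul(-13589, Pow(Mul(2, -211), -1))) = Add(Mul(-5000, Rational(1, 50118)), Mul(-13589, Pow(-422, -1))) = Add(Rational(-2500, 25059), Mul(-13589, Rational(-1, 422))) = Add(Rational(-2500, 25059), Rational(13589, 422)) = Rational(339471751, 10574898)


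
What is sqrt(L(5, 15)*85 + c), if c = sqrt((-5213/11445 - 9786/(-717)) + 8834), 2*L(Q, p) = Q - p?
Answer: sqrt(-3179920964810625 + 2735355*sqrt(66196175690337315))/2735355 ≈ 18.192*I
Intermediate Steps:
L(Q, p) = Q/2 - p/2 (L(Q, p) = (Q - p)/2 = Q/2 - p/2)
c = sqrt(66196175690337315)/2735355 (c = sqrt((-5213*1/11445 - 9786*(-1/717)) + 8834) = sqrt((-5213/11445 + 3262/239) + 8834) = sqrt(36087683/2735355 + 8834) = sqrt(24200213753/2735355) = sqrt(66196175690337315)/2735355 ≈ 94.060)
sqrt(L(5, 15)*85 + c) = sqrt(((1/2)*5 - 1/2*15)*85 + sqrt(66196175690337315)/2735355) = sqrt((5/2 - 15/2)*85 + sqrt(66196175690337315)/2735355) = sqrt(-5*85 + sqrt(66196175690337315)/2735355) = sqrt(-425 + sqrt(66196175690337315)/2735355)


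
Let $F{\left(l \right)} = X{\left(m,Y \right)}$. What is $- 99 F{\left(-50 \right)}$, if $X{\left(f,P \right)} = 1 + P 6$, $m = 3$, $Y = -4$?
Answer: $2277$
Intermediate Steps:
$X{\left(f,P \right)} = 1 + 6 P$
$F{\left(l \right)} = -23$ ($F{\left(l \right)} = 1 + 6 \left(-4\right) = 1 - 24 = -23$)
$- 99 F{\left(-50 \right)} = \left(-99\right) \left(-23\right) = 2277$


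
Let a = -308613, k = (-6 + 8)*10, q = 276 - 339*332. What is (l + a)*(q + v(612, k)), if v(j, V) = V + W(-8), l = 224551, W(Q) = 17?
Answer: 9434698570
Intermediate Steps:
q = -112272 (q = 276 - 112548 = -112272)
k = 20 (k = 2*10 = 20)
v(j, V) = 17 + V (v(j, V) = V + 17 = 17 + V)
(l + a)*(q + v(612, k)) = (224551 - 308613)*(-112272 + (17 + 20)) = -84062*(-112272 + 37) = -84062*(-112235) = 9434698570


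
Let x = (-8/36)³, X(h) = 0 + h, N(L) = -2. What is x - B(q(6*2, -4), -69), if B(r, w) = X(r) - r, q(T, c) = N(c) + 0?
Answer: -8/729 ≈ -0.010974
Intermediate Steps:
X(h) = h
q(T, c) = -2 (q(T, c) = -2 + 0 = -2)
B(r, w) = 0 (B(r, w) = r - r = 0)
x = -8/729 (x = (-8*1/36)³ = (-2/9)³ = -8/729 ≈ -0.010974)
x - B(q(6*2, -4), -69) = -8/729 - 1*0 = -8/729 + 0 = -8/729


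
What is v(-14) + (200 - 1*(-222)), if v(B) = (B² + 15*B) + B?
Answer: 394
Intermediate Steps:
v(B) = B² + 16*B
v(-14) + (200 - 1*(-222)) = -14*(16 - 14) + (200 - 1*(-222)) = -14*2 + (200 + 222) = -28 + 422 = 394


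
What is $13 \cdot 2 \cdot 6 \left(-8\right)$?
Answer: $-1248$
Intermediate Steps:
$13 \cdot 2 \cdot 6 \left(-8\right) = 26 \cdot 6 \left(-8\right) = 156 \left(-8\right) = -1248$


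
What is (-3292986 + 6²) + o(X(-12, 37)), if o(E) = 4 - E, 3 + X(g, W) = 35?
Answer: -3292978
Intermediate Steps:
X(g, W) = 32 (X(g, W) = -3 + 35 = 32)
(-3292986 + 6²) + o(X(-12, 37)) = (-3292986 + 6²) + (4 - 1*32) = (-3292986 + 36) + (4 - 32) = -3292950 - 28 = -3292978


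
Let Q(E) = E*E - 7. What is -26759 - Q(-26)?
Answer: -27428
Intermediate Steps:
Q(E) = -7 + E**2 (Q(E) = E**2 - 7 = -7 + E**2)
-26759 - Q(-26) = -26759 - (-7 + (-26)**2) = -26759 - (-7 + 676) = -26759 - 1*669 = -26759 - 669 = -27428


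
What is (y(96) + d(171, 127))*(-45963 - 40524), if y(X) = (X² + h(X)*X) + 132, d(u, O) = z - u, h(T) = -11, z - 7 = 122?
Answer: -713517750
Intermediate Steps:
z = 129 (z = 7 + 122 = 129)
d(u, O) = 129 - u
y(X) = 132 + X² - 11*X (y(X) = (X² - 11*X) + 132 = 132 + X² - 11*X)
(y(96) + d(171, 127))*(-45963 - 40524) = ((132 + 96² - 11*96) + (129 - 1*171))*(-45963 - 40524) = ((132 + 9216 - 1056) + (129 - 171))*(-86487) = (8292 - 42)*(-86487) = 8250*(-86487) = -713517750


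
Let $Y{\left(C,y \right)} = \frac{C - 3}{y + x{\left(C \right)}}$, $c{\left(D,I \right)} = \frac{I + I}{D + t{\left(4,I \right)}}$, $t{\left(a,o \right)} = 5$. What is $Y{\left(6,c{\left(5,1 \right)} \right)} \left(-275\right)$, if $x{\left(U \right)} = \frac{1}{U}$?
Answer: $-2250$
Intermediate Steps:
$c{\left(D,I \right)} = \frac{2 I}{5 + D}$ ($c{\left(D,I \right)} = \frac{I + I}{D + 5} = \frac{2 I}{5 + D}$)
$Y{\left(C,y \right)} = \frac{-3 + C}{y + \frac{1}{C}}$ ($Y{\left(C,y \right)} = \frac{C - 3}{y + \frac{1}{C}} = \frac{-3 + C}{y + \frac{1}{C}}$)
$Y{\left(6,c{\left(5,1 \right)} \right)} \left(-275\right) = \frac{6 \left(-3 + 6\right)}{1 + 6 \cdot 2 \cdot 1 \frac{1}{5 + 5}} \left(-275\right) = 6 \frac{1}{1 + 6 \cdot 2 \cdot 1 \cdot \frac{1}{10}} \cdot 3 \left(-275\right) = 6 \frac{1}{1 + 6 \cdot \frac{1}{5}} \cdot 3 \left(-275\right) = 6 \frac{1}{1 + \frac{6}{5}} \cdot 3 \left(-275\right) = 6 \frac{1}{\frac{11}{5}} \cdot 3 \left(-275\right) = 6 \cdot \frac{5}{11} \cdot 3 \left(-275\right) = \frac{90}{11} \left(-275\right) = -2250$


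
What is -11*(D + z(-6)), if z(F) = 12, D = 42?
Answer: -594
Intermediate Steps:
-11*(D + z(-6)) = -11*(42 + 12) = -11*54 = -594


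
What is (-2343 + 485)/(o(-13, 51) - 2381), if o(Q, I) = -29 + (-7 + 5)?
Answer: 929/1206 ≈ 0.77032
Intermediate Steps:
o(Q, I) = -31 (o(Q, I) = -29 - 2 = -31)
(-2343 + 485)/(o(-13, 51) - 2381) = (-2343 + 485)/(-31 - 2381) = -1858/(-2412) = -1858*(-1/2412) = 929/1206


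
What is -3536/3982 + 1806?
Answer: 3593978/1991 ≈ 1805.1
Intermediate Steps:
-3536/3982 + 1806 = -3536*1/3982 + 1806 = -1768/1991 + 1806 = 3593978/1991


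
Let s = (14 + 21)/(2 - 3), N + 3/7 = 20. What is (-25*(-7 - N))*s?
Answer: -23250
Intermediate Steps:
N = 137/7 (N = -3/7 + 20 = 137/7 ≈ 19.571)
s = -35 (s = 35/(-1) = 35*(-1) = -35)
(-25*(-7 - N))*s = -25*(-7 - 1*137/7)*(-35) = -25*(-7 - 137/7)*(-35) = -25*(-186/7)*(-35) = (4650/7)*(-35) = -23250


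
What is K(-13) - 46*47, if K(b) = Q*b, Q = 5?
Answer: -2227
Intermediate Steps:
K(b) = 5*b
K(-13) - 46*47 = 5*(-13) - 46*47 = -65 - 2162 = -2227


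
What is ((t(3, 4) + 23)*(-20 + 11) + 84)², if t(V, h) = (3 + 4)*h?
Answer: 140625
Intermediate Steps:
t(V, h) = 7*h
((t(3, 4) + 23)*(-20 + 11) + 84)² = ((7*4 + 23)*(-20 + 11) + 84)² = ((28 + 23)*(-9) + 84)² = (51*(-9) + 84)² = (-459 + 84)² = (-375)² = 140625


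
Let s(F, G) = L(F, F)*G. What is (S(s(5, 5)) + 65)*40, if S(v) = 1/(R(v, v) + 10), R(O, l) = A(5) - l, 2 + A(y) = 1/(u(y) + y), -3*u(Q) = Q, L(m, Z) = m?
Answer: 433800/167 ≈ 2597.6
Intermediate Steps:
u(Q) = -Q/3
A(y) = -2 + 3/(2*y) (A(y) = -2 + 1/(-y/3 + y) = -2 + 1/(2*y/3) = -2 + 3/(2*y))
R(O, l) = -17/10 - l (R(O, l) = (-2 + (3/2)/5) - l = (-2 + (3/2)*(⅕)) - l = (-2 + 3/10) - l = -17/10 - l)
s(F, G) = F*G
S(v) = 1/(83/10 - v) (S(v) = 1/((-17/10 - v) + 10) = 1/(83/10 - v))
(S(s(5, 5)) + 65)*40 = (-10/(-83 + 10*(5*5)) + 65)*40 = (-10/(-83 + 10*25) + 65)*40 = (-10/(-83 + 250) + 65)*40 = (-10/167 + 65)*40 = (10845/167)*40 = 433800/167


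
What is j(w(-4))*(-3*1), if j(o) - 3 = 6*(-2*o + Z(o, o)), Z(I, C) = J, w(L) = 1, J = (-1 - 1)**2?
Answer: -45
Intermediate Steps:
J = 4 (J = (-2)**2 = 4)
Z(I, C) = 4
j(o) = 27 - 12*o (j(o) = 3 + 6*(-2*o + 4) = 3 + 6*(4 - 2*o) = 3 + (24 - 12*o) = 27 - 12*o)
j(w(-4))*(-3*1) = (27 - 12*1)*(-3*1) = (27 - 12)*(-3) = 15*(-3) = -45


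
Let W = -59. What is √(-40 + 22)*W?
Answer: -177*I*√2 ≈ -250.32*I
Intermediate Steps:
√(-40 + 22)*W = √(-40 + 22)*(-59) = √(-18)*(-59) = (3*I*√2)*(-59) = -177*I*√2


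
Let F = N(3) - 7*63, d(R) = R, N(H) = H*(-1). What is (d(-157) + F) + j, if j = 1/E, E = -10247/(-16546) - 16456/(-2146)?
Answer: -88410693061/147135519 ≈ -600.88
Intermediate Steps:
N(H) = -H
F = -444 (F = -1*3 - 7*63 = -3 - 441 = -444)
E = 147135519/17753858 (E = -10247*(-1/16546) - 16456*(-1/2146) = 10247/16546 + 8228/1073 = 147135519/17753858 ≈ 8.2875)
j = 17753858/147135519 (j = 1/(147135519/17753858) = 17753858/147135519 ≈ 0.12066)
(d(-157) + F) + j = (-157 - 444) + 17753858/147135519 = -601 + 17753858/147135519 = -88410693061/147135519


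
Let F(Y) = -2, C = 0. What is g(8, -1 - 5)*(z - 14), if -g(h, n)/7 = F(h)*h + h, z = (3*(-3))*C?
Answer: -784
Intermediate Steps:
z = 0 (z = (3*(-3))*0 = -9*0 = 0)
g(h, n) = 7*h (g(h, n) = -7*(-2*h + h) = -(-7)*h = 7*h)
g(8, -1 - 5)*(z - 14) = (7*8)*(0 - 14) = 56*(-14) = -784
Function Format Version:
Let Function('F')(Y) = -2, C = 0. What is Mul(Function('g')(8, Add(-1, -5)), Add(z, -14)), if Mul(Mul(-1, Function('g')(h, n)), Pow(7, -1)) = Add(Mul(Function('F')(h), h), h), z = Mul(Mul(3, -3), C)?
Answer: -784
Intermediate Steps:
z = 0 (z = Mul(Mul(3, -3), 0) = Mul(-9, 0) = 0)
Function('g')(h, n) = Mul(7, h) (Function('g')(h, n) = Mul(-7, Add(Mul(-2, h), h)) = Mul(-7, Mul(-1, h)) = Mul(7, h))
Mul(Function('g')(8, Add(-1, -5)), Add(z, -14)) = Mul(Mul(7, 8), Add(0, -14)) = Mul(56, -14) = -784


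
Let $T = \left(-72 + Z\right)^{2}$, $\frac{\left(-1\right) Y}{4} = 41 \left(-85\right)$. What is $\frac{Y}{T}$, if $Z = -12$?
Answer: $\frac{3485}{1764} \approx 1.9756$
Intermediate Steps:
$Y = 13940$ ($Y = - 4 \cdot 41 \left(-85\right) = \left(-4\right) \left(-3485\right) = 13940$)
$T = 7056$ ($T = \left(-72 - 12\right)^{2} = \left(-84\right)^{2} = 7056$)
$\frac{Y}{T} = \frac{13940}{7056} = 13940 \cdot \frac{1}{7056} = \frac{3485}{1764}$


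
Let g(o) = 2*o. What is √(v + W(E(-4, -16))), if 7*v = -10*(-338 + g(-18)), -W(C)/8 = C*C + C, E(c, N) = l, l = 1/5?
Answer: 2*√163037/35 ≈ 23.073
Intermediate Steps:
l = ⅕ ≈ 0.20000
E(c, N) = ⅕
W(C) = -8*C - 8*C² (W(C) = -8*(C*C + C) = -8*(C² + C) = -8*(C + C²) = -8*C - 8*C²)
v = 3740/7 (v = (-10*(-338 + 2*(-18)))/7 = (-10*(-338 - 36))/7 = (-10*(-374))/7 = (⅐)*3740 = 3740/7 ≈ 534.29)
√(v + W(E(-4, -16))) = √(3740/7 - 8*⅕*(1 + ⅕)) = √(3740/7 - 8*⅕*6/5) = √(3740/7 - 48/25) = √(93164/175) = 2*√163037/35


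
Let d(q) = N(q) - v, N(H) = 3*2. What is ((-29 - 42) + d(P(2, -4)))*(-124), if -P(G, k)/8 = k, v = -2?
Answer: 7812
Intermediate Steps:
N(H) = 6
P(G, k) = -8*k
d(q) = 8 (d(q) = 6 - 1*(-2) = 6 + 2 = 8)
((-29 - 42) + d(P(2, -4)))*(-124) = ((-29 - 42) + 8)*(-124) = (-71 + 8)*(-124) = -63*(-124) = 7812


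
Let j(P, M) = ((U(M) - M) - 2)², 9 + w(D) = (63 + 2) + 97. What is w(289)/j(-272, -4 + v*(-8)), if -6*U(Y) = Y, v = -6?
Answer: 1377/25600 ≈ 0.053789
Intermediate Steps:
U(Y) = -Y/6
w(D) = 153 (w(D) = -9 + ((63 + 2) + 97) = -9 + (65 + 97) = -9 + 162 = 153)
j(P, M) = (-2 - 7*M/6)² (j(P, M) = ((-M/6 - M) - 2)² = (-7*M/6 - 2)² = (-2 - 7*M/6)²)
w(289)/j(-272, -4 + v*(-8)) = 153/(((12 + 7*(-4 - 6*(-8)))²/36)) = 153/(((12 + 7*(-4 + 48))²/36)) = 153/(((12 + 7*44)²/36)) = 153/(((12 + 308)²/36)) = 153/(((1/36)*320²)) = 153/(((1/36)*102400)) = 153/(25600/9) = 153*(9/25600) = 1377/25600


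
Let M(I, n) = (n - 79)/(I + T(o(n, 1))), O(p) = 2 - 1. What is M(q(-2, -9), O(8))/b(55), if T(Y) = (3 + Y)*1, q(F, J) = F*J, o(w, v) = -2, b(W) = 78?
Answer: -1/19 ≈ -0.052632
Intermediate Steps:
O(p) = 1
T(Y) = 3 + Y
M(I, n) = (-79 + n)/(1 + I) (M(I, n) = (n - 79)/(I + (3 - 2)) = (-79 + n)/(I + 1) = (-79 + n)/(1 + I))
M(q(-2, -9), O(8))/b(55) = ((-79 + 1)/(1 - 2*(-9)))/78 = (-78/(1 + 18))*(1/78) = (-78/19)*(1/78) = ((1/19)*(-78))*(1/78) = -78/19*1/78 = -1/19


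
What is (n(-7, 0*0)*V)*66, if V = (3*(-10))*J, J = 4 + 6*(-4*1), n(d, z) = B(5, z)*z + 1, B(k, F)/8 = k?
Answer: 39600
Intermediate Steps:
B(k, F) = 8*k
n(d, z) = 1 + 40*z (n(d, z) = (8*5)*z + 1 = 40*z + 1 = 1 + 40*z)
J = -20 (J = 4 + 6*(-4) = 4 - 24 = -20)
V = 600 (V = (3*(-10))*(-20) = -30*(-20) = 600)
(n(-7, 0*0)*V)*66 = ((1 + 40*(0*0))*600)*66 = ((1 + 40*0)*600)*66 = ((1 + 0)*600)*66 = (1*600)*66 = 600*66 = 39600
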